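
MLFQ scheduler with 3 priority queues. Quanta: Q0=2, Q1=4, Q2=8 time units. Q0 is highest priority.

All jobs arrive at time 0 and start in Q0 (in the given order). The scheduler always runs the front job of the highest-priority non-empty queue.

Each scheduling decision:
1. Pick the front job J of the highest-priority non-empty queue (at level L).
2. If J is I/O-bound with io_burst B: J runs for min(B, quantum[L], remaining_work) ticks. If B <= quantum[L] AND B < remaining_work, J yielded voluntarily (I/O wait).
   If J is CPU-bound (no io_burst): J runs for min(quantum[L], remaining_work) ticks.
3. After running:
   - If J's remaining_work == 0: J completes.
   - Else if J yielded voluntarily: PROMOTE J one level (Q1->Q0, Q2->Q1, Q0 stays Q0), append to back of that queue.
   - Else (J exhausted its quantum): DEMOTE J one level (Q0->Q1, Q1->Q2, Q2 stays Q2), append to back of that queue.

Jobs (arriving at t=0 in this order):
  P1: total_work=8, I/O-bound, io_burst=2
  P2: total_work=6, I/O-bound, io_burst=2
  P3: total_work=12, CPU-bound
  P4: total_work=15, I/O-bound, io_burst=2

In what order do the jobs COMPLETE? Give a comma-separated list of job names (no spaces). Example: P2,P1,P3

t=0-2: P1@Q0 runs 2, rem=6, I/O yield, promote→Q0. Q0=[P2,P3,P4,P1] Q1=[] Q2=[]
t=2-4: P2@Q0 runs 2, rem=4, I/O yield, promote→Q0. Q0=[P3,P4,P1,P2] Q1=[] Q2=[]
t=4-6: P3@Q0 runs 2, rem=10, quantum used, demote→Q1. Q0=[P4,P1,P2] Q1=[P3] Q2=[]
t=6-8: P4@Q0 runs 2, rem=13, I/O yield, promote→Q0. Q0=[P1,P2,P4] Q1=[P3] Q2=[]
t=8-10: P1@Q0 runs 2, rem=4, I/O yield, promote→Q0. Q0=[P2,P4,P1] Q1=[P3] Q2=[]
t=10-12: P2@Q0 runs 2, rem=2, I/O yield, promote→Q0. Q0=[P4,P1,P2] Q1=[P3] Q2=[]
t=12-14: P4@Q0 runs 2, rem=11, I/O yield, promote→Q0. Q0=[P1,P2,P4] Q1=[P3] Q2=[]
t=14-16: P1@Q0 runs 2, rem=2, I/O yield, promote→Q0. Q0=[P2,P4,P1] Q1=[P3] Q2=[]
t=16-18: P2@Q0 runs 2, rem=0, completes. Q0=[P4,P1] Q1=[P3] Q2=[]
t=18-20: P4@Q0 runs 2, rem=9, I/O yield, promote→Q0. Q0=[P1,P4] Q1=[P3] Q2=[]
t=20-22: P1@Q0 runs 2, rem=0, completes. Q0=[P4] Q1=[P3] Q2=[]
t=22-24: P4@Q0 runs 2, rem=7, I/O yield, promote→Q0. Q0=[P4] Q1=[P3] Q2=[]
t=24-26: P4@Q0 runs 2, rem=5, I/O yield, promote→Q0. Q0=[P4] Q1=[P3] Q2=[]
t=26-28: P4@Q0 runs 2, rem=3, I/O yield, promote→Q0. Q0=[P4] Q1=[P3] Q2=[]
t=28-30: P4@Q0 runs 2, rem=1, I/O yield, promote→Q0. Q0=[P4] Q1=[P3] Q2=[]
t=30-31: P4@Q0 runs 1, rem=0, completes. Q0=[] Q1=[P3] Q2=[]
t=31-35: P3@Q1 runs 4, rem=6, quantum used, demote→Q2. Q0=[] Q1=[] Q2=[P3]
t=35-41: P3@Q2 runs 6, rem=0, completes. Q0=[] Q1=[] Q2=[]

Answer: P2,P1,P4,P3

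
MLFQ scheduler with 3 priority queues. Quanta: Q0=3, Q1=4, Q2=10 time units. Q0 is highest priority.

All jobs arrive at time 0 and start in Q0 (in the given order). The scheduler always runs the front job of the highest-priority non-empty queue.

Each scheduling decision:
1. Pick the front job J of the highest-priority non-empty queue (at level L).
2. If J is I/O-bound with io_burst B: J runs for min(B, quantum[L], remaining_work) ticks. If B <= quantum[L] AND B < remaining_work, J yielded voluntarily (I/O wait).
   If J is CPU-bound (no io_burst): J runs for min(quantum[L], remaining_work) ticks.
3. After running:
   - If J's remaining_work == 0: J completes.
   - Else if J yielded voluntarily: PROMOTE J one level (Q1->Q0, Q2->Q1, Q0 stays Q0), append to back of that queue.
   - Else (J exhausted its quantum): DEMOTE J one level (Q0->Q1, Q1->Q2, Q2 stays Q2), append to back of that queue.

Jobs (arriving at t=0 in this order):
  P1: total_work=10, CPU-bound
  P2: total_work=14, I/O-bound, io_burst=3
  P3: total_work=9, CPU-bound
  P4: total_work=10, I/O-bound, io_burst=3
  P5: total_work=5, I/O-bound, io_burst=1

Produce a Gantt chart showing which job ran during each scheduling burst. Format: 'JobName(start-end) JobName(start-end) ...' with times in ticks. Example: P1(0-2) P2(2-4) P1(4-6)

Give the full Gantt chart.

Answer: P1(0-3) P2(3-6) P3(6-9) P4(9-12) P5(12-13) P2(13-16) P4(16-19) P5(19-20) P2(20-23) P4(23-26) P5(26-27) P2(27-30) P4(30-31) P5(31-32) P2(32-34) P5(34-35) P1(35-39) P3(39-43) P1(43-46) P3(46-48)

Derivation:
t=0-3: P1@Q0 runs 3, rem=7, quantum used, demote→Q1. Q0=[P2,P3,P4,P5] Q1=[P1] Q2=[]
t=3-6: P2@Q0 runs 3, rem=11, I/O yield, promote→Q0. Q0=[P3,P4,P5,P2] Q1=[P1] Q2=[]
t=6-9: P3@Q0 runs 3, rem=6, quantum used, demote→Q1. Q0=[P4,P5,P2] Q1=[P1,P3] Q2=[]
t=9-12: P4@Q0 runs 3, rem=7, I/O yield, promote→Q0. Q0=[P5,P2,P4] Q1=[P1,P3] Q2=[]
t=12-13: P5@Q0 runs 1, rem=4, I/O yield, promote→Q0. Q0=[P2,P4,P5] Q1=[P1,P3] Q2=[]
t=13-16: P2@Q0 runs 3, rem=8, I/O yield, promote→Q0. Q0=[P4,P5,P2] Q1=[P1,P3] Q2=[]
t=16-19: P4@Q0 runs 3, rem=4, I/O yield, promote→Q0. Q0=[P5,P2,P4] Q1=[P1,P3] Q2=[]
t=19-20: P5@Q0 runs 1, rem=3, I/O yield, promote→Q0. Q0=[P2,P4,P5] Q1=[P1,P3] Q2=[]
t=20-23: P2@Q0 runs 3, rem=5, I/O yield, promote→Q0. Q0=[P4,P5,P2] Q1=[P1,P3] Q2=[]
t=23-26: P4@Q0 runs 3, rem=1, I/O yield, promote→Q0. Q0=[P5,P2,P4] Q1=[P1,P3] Q2=[]
t=26-27: P5@Q0 runs 1, rem=2, I/O yield, promote→Q0. Q0=[P2,P4,P5] Q1=[P1,P3] Q2=[]
t=27-30: P2@Q0 runs 3, rem=2, I/O yield, promote→Q0. Q0=[P4,P5,P2] Q1=[P1,P3] Q2=[]
t=30-31: P4@Q0 runs 1, rem=0, completes. Q0=[P5,P2] Q1=[P1,P3] Q2=[]
t=31-32: P5@Q0 runs 1, rem=1, I/O yield, promote→Q0. Q0=[P2,P5] Q1=[P1,P3] Q2=[]
t=32-34: P2@Q0 runs 2, rem=0, completes. Q0=[P5] Q1=[P1,P3] Q2=[]
t=34-35: P5@Q0 runs 1, rem=0, completes. Q0=[] Q1=[P1,P3] Q2=[]
t=35-39: P1@Q1 runs 4, rem=3, quantum used, demote→Q2. Q0=[] Q1=[P3] Q2=[P1]
t=39-43: P3@Q1 runs 4, rem=2, quantum used, demote→Q2. Q0=[] Q1=[] Q2=[P1,P3]
t=43-46: P1@Q2 runs 3, rem=0, completes. Q0=[] Q1=[] Q2=[P3]
t=46-48: P3@Q2 runs 2, rem=0, completes. Q0=[] Q1=[] Q2=[]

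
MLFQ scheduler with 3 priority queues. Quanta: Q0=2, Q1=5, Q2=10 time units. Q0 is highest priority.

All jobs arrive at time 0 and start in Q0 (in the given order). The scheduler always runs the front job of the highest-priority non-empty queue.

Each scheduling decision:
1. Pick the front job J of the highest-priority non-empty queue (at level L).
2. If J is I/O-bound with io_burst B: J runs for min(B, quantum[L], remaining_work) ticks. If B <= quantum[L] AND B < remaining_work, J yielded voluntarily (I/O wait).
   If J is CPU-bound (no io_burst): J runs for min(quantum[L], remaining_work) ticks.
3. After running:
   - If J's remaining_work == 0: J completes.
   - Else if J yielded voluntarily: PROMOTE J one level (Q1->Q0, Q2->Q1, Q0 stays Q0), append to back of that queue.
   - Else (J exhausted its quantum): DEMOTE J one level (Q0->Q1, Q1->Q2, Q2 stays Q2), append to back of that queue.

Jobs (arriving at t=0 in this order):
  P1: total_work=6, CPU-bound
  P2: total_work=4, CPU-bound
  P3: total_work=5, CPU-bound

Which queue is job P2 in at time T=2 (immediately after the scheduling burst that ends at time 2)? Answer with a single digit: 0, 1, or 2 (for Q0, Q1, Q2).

Answer: 0

Derivation:
t=0-2: P1@Q0 runs 2, rem=4, quantum used, demote→Q1. Q0=[P2,P3] Q1=[P1] Q2=[]
t=2-4: P2@Q0 runs 2, rem=2, quantum used, demote→Q1. Q0=[P3] Q1=[P1,P2] Q2=[]
t=4-6: P3@Q0 runs 2, rem=3, quantum used, demote→Q1. Q0=[] Q1=[P1,P2,P3] Q2=[]
t=6-10: P1@Q1 runs 4, rem=0, completes. Q0=[] Q1=[P2,P3] Q2=[]
t=10-12: P2@Q1 runs 2, rem=0, completes. Q0=[] Q1=[P3] Q2=[]
t=12-15: P3@Q1 runs 3, rem=0, completes. Q0=[] Q1=[] Q2=[]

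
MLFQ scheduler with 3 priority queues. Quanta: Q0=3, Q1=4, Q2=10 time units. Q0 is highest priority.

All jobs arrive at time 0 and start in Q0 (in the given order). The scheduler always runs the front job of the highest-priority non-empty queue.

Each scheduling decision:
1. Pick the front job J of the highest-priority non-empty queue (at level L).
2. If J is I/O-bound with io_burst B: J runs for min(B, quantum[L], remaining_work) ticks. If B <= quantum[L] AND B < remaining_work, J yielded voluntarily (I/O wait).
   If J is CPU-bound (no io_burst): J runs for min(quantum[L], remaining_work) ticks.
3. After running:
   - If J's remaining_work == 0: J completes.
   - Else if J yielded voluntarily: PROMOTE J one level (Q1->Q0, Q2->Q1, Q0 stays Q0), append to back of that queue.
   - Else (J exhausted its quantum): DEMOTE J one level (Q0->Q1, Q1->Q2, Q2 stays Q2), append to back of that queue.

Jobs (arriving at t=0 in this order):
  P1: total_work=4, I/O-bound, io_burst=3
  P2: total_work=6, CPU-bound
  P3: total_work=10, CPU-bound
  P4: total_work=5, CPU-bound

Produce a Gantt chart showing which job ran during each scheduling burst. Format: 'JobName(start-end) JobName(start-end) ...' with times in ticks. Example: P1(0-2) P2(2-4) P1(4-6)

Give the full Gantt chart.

t=0-3: P1@Q0 runs 3, rem=1, I/O yield, promote→Q0. Q0=[P2,P3,P4,P1] Q1=[] Q2=[]
t=3-6: P2@Q0 runs 3, rem=3, quantum used, demote→Q1. Q0=[P3,P4,P1] Q1=[P2] Q2=[]
t=6-9: P3@Q0 runs 3, rem=7, quantum used, demote→Q1. Q0=[P4,P1] Q1=[P2,P3] Q2=[]
t=9-12: P4@Q0 runs 3, rem=2, quantum used, demote→Q1. Q0=[P1] Q1=[P2,P3,P4] Q2=[]
t=12-13: P1@Q0 runs 1, rem=0, completes. Q0=[] Q1=[P2,P3,P4] Q2=[]
t=13-16: P2@Q1 runs 3, rem=0, completes. Q0=[] Q1=[P3,P4] Q2=[]
t=16-20: P3@Q1 runs 4, rem=3, quantum used, demote→Q2. Q0=[] Q1=[P4] Q2=[P3]
t=20-22: P4@Q1 runs 2, rem=0, completes. Q0=[] Q1=[] Q2=[P3]
t=22-25: P3@Q2 runs 3, rem=0, completes. Q0=[] Q1=[] Q2=[]

Answer: P1(0-3) P2(3-6) P3(6-9) P4(9-12) P1(12-13) P2(13-16) P3(16-20) P4(20-22) P3(22-25)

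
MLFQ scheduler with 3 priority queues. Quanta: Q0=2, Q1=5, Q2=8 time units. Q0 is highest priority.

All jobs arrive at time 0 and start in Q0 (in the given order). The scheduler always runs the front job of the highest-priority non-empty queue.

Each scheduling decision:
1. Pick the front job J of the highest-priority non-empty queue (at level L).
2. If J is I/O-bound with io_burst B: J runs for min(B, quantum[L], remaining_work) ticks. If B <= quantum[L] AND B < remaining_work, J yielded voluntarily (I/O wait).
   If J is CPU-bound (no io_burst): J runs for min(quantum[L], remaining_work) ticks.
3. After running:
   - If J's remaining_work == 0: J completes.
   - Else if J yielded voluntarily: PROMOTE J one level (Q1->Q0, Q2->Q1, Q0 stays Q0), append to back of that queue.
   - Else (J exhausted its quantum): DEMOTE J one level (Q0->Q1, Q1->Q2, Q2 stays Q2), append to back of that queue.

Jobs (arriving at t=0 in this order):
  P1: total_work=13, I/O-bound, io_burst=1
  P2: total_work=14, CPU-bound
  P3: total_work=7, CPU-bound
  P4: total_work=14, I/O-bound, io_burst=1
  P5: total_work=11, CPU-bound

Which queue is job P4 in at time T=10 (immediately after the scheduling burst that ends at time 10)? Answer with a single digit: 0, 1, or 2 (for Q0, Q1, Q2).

t=0-1: P1@Q0 runs 1, rem=12, I/O yield, promote→Q0. Q0=[P2,P3,P4,P5,P1] Q1=[] Q2=[]
t=1-3: P2@Q0 runs 2, rem=12, quantum used, demote→Q1. Q0=[P3,P4,P5,P1] Q1=[P2] Q2=[]
t=3-5: P3@Q0 runs 2, rem=5, quantum used, demote→Q1. Q0=[P4,P5,P1] Q1=[P2,P3] Q2=[]
t=5-6: P4@Q0 runs 1, rem=13, I/O yield, promote→Q0. Q0=[P5,P1,P4] Q1=[P2,P3] Q2=[]
t=6-8: P5@Q0 runs 2, rem=9, quantum used, demote→Q1. Q0=[P1,P4] Q1=[P2,P3,P5] Q2=[]
t=8-9: P1@Q0 runs 1, rem=11, I/O yield, promote→Q0. Q0=[P4,P1] Q1=[P2,P3,P5] Q2=[]
t=9-10: P4@Q0 runs 1, rem=12, I/O yield, promote→Q0. Q0=[P1,P4] Q1=[P2,P3,P5] Q2=[]
t=10-11: P1@Q0 runs 1, rem=10, I/O yield, promote→Q0. Q0=[P4,P1] Q1=[P2,P3,P5] Q2=[]
t=11-12: P4@Q0 runs 1, rem=11, I/O yield, promote→Q0. Q0=[P1,P4] Q1=[P2,P3,P5] Q2=[]
t=12-13: P1@Q0 runs 1, rem=9, I/O yield, promote→Q0. Q0=[P4,P1] Q1=[P2,P3,P5] Q2=[]
t=13-14: P4@Q0 runs 1, rem=10, I/O yield, promote→Q0. Q0=[P1,P4] Q1=[P2,P3,P5] Q2=[]
t=14-15: P1@Q0 runs 1, rem=8, I/O yield, promote→Q0. Q0=[P4,P1] Q1=[P2,P3,P5] Q2=[]
t=15-16: P4@Q0 runs 1, rem=9, I/O yield, promote→Q0. Q0=[P1,P4] Q1=[P2,P3,P5] Q2=[]
t=16-17: P1@Q0 runs 1, rem=7, I/O yield, promote→Q0. Q0=[P4,P1] Q1=[P2,P3,P5] Q2=[]
t=17-18: P4@Q0 runs 1, rem=8, I/O yield, promote→Q0. Q0=[P1,P4] Q1=[P2,P3,P5] Q2=[]
t=18-19: P1@Q0 runs 1, rem=6, I/O yield, promote→Q0. Q0=[P4,P1] Q1=[P2,P3,P5] Q2=[]
t=19-20: P4@Q0 runs 1, rem=7, I/O yield, promote→Q0. Q0=[P1,P4] Q1=[P2,P3,P5] Q2=[]
t=20-21: P1@Q0 runs 1, rem=5, I/O yield, promote→Q0. Q0=[P4,P1] Q1=[P2,P3,P5] Q2=[]
t=21-22: P4@Q0 runs 1, rem=6, I/O yield, promote→Q0. Q0=[P1,P4] Q1=[P2,P3,P5] Q2=[]
t=22-23: P1@Q0 runs 1, rem=4, I/O yield, promote→Q0. Q0=[P4,P1] Q1=[P2,P3,P5] Q2=[]
t=23-24: P4@Q0 runs 1, rem=5, I/O yield, promote→Q0. Q0=[P1,P4] Q1=[P2,P3,P5] Q2=[]
t=24-25: P1@Q0 runs 1, rem=3, I/O yield, promote→Q0. Q0=[P4,P1] Q1=[P2,P3,P5] Q2=[]
t=25-26: P4@Q0 runs 1, rem=4, I/O yield, promote→Q0. Q0=[P1,P4] Q1=[P2,P3,P5] Q2=[]
t=26-27: P1@Q0 runs 1, rem=2, I/O yield, promote→Q0. Q0=[P4,P1] Q1=[P2,P3,P5] Q2=[]
t=27-28: P4@Q0 runs 1, rem=3, I/O yield, promote→Q0. Q0=[P1,P4] Q1=[P2,P3,P5] Q2=[]
t=28-29: P1@Q0 runs 1, rem=1, I/O yield, promote→Q0. Q0=[P4,P1] Q1=[P2,P3,P5] Q2=[]
t=29-30: P4@Q0 runs 1, rem=2, I/O yield, promote→Q0. Q0=[P1,P4] Q1=[P2,P3,P5] Q2=[]
t=30-31: P1@Q0 runs 1, rem=0, completes. Q0=[P4] Q1=[P2,P3,P5] Q2=[]
t=31-32: P4@Q0 runs 1, rem=1, I/O yield, promote→Q0. Q0=[P4] Q1=[P2,P3,P5] Q2=[]
t=32-33: P4@Q0 runs 1, rem=0, completes. Q0=[] Q1=[P2,P3,P5] Q2=[]
t=33-38: P2@Q1 runs 5, rem=7, quantum used, demote→Q2. Q0=[] Q1=[P3,P5] Q2=[P2]
t=38-43: P3@Q1 runs 5, rem=0, completes. Q0=[] Q1=[P5] Q2=[P2]
t=43-48: P5@Q1 runs 5, rem=4, quantum used, demote→Q2. Q0=[] Q1=[] Q2=[P2,P5]
t=48-55: P2@Q2 runs 7, rem=0, completes. Q0=[] Q1=[] Q2=[P5]
t=55-59: P5@Q2 runs 4, rem=0, completes. Q0=[] Q1=[] Q2=[]

Answer: 0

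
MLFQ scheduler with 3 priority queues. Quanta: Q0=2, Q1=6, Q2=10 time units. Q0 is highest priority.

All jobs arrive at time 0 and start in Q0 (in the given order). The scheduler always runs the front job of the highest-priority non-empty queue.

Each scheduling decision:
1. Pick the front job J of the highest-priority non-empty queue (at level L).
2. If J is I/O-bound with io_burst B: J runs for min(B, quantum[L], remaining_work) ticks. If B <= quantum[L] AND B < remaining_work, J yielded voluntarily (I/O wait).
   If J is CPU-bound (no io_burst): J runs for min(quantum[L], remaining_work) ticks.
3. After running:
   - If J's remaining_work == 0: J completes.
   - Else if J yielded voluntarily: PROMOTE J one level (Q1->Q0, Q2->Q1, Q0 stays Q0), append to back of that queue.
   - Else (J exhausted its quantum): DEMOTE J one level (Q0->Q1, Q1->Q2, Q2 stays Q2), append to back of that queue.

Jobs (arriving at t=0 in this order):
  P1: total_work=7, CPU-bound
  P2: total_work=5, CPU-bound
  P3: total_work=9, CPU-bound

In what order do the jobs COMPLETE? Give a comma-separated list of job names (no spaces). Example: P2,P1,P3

Answer: P1,P2,P3

Derivation:
t=0-2: P1@Q0 runs 2, rem=5, quantum used, demote→Q1. Q0=[P2,P3] Q1=[P1] Q2=[]
t=2-4: P2@Q0 runs 2, rem=3, quantum used, demote→Q1. Q0=[P3] Q1=[P1,P2] Q2=[]
t=4-6: P3@Q0 runs 2, rem=7, quantum used, demote→Q1. Q0=[] Q1=[P1,P2,P3] Q2=[]
t=6-11: P1@Q1 runs 5, rem=0, completes. Q0=[] Q1=[P2,P3] Q2=[]
t=11-14: P2@Q1 runs 3, rem=0, completes. Q0=[] Q1=[P3] Q2=[]
t=14-20: P3@Q1 runs 6, rem=1, quantum used, demote→Q2. Q0=[] Q1=[] Q2=[P3]
t=20-21: P3@Q2 runs 1, rem=0, completes. Q0=[] Q1=[] Q2=[]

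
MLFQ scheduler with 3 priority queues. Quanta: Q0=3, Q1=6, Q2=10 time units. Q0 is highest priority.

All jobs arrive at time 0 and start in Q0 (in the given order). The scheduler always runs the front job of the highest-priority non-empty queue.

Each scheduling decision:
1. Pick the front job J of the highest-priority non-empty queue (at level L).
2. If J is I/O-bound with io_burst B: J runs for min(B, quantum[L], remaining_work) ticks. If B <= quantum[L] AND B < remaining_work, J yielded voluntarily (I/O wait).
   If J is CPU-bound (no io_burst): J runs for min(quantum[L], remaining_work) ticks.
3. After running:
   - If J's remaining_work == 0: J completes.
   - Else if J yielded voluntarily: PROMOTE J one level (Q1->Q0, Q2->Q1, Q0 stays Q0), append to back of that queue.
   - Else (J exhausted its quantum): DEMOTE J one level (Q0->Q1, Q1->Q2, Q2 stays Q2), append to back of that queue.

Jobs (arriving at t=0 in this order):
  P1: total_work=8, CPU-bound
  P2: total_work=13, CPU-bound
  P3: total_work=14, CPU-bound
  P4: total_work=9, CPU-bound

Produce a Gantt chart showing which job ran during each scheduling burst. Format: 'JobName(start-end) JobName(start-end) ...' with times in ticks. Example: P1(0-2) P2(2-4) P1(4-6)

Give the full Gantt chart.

Answer: P1(0-3) P2(3-6) P3(6-9) P4(9-12) P1(12-17) P2(17-23) P3(23-29) P4(29-35) P2(35-39) P3(39-44)

Derivation:
t=0-3: P1@Q0 runs 3, rem=5, quantum used, demote→Q1. Q0=[P2,P3,P4] Q1=[P1] Q2=[]
t=3-6: P2@Q0 runs 3, rem=10, quantum used, demote→Q1. Q0=[P3,P4] Q1=[P1,P2] Q2=[]
t=6-9: P3@Q0 runs 3, rem=11, quantum used, demote→Q1. Q0=[P4] Q1=[P1,P2,P3] Q2=[]
t=9-12: P4@Q0 runs 3, rem=6, quantum used, demote→Q1. Q0=[] Q1=[P1,P2,P3,P4] Q2=[]
t=12-17: P1@Q1 runs 5, rem=0, completes. Q0=[] Q1=[P2,P3,P4] Q2=[]
t=17-23: P2@Q1 runs 6, rem=4, quantum used, demote→Q2. Q0=[] Q1=[P3,P4] Q2=[P2]
t=23-29: P3@Q1 runs 6, rem=5, quantum used, demote→Q2. Q0=[] Q1=[P4] Q2=[P2,P3]
t=29-35: P4@Q1 runs 6, rem=0, completes. Q0=[] Q1=[] Q2=[P2,P3]
t=35-39: P2@Q2 runs 4, rem=0, completes. Q0=[] Q1=[] Q2=[P3]
t=39-44: P3@Q2 runs 5, rem=0, completes. Q0=[] Q1=[] Q2=[]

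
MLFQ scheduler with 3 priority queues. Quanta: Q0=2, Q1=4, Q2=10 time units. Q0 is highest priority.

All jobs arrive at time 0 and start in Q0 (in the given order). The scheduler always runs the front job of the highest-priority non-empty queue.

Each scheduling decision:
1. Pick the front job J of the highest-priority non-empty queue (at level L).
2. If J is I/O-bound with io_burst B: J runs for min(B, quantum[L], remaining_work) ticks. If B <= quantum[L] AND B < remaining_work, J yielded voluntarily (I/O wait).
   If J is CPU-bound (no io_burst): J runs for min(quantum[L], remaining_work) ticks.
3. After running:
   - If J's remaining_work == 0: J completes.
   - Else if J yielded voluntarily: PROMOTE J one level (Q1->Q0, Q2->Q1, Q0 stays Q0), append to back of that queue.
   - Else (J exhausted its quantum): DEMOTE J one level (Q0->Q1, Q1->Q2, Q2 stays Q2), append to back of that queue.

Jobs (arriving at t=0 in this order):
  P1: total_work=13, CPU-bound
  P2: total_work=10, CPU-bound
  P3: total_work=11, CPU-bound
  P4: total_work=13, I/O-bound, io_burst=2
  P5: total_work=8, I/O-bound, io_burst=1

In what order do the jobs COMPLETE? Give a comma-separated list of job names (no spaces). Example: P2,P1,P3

t=0-2: P1@Q0 runs 2, rem=11, quantum used, demote→Q1. Q0=[P2,P3,P4,P5] Q1=[P1] Q2=[]
t=2-4: P2@Q0 runs 2, rem=8, quantum used, demote→Q1. Q0=[P3,P4,P5] Q1=[P1,P2] Q2=[]
t=4-6: P3@Q0 runs 2, rem=9, quantum used, demote→Q1. Q0=[P4,P5] Q1=[P1,P2,P3] Q2=[]
t=6-8: P4@Q0 runs 2, rem=11, I/O yield, promote→Q0. Q0=[P5,P4] Q1=[P1,P2,P3] Q2=[]
t=8-9: P5@Q0 runs 1, rem=7, I/O yield, promote→Q0. Q0=[P4,P5] Q1=[P1,P2,P3] Q2=[]
t=9-11: P4@Q0 runs 2, rem=9, I/O yield, promote→Q0. Q0=[P5,P4] Q1=[P1,P2,P3] Q2=[]
t=11-12: P5@Q0 runs 1, rem=6, I/O yield, promote→Q0. Q0=[P4,P5] Q1=[P1,P2,P3] Q2=[]
t=12-14: P4@Q0 runs 2, rem=7, I/O yield, promote→Q0. Q0=[P5,P4] Q1=[P1,P2,P3] Q2=[]
t=14-15: P5@Q0 runs 1, rem=5, I/O yield, promote→Q0. Q0=[P4,P5] Q1=[P1,P2,P3] Q2=[]
t=15-17: P4@Q0 runs 2, rem=5, I/O yield, promote→Q0. Q0=[P5,P4] Q1=[P1,P2,P3] Q2=[]
t=17-18: P5@Q0 runs 1, rem=4, I/O yield, promote→Q0. Q0=[P4,P5] Q1=[P1,P2,P3] Q2=[]
t=18-20: P4@Q0 runs 2, rem=3, I/O yield, promote→Q0. Q0=[P5,P4] Q1=[P1,P2,P3] Q2=[]
t=20-21: P5@Q0 runs 1, rem=3, I/O yield, promote→Q0. Q0=[P4,P5] Q1=[P1,P2,P3] Q2=[]
t=21-23: P4@Q0 runs 2, rem=1, I/O yield, promote→Q0. Q0=[P5,P4] Q1=[P1,P2,P3] Q2=[]
t=23-24: P5@Q0 runs 1, rem=2, I/O yield, promote→Q0. Q0=[P4,P5] Q1=[P1,P2,P3] Q2=[]
t=24-25: P4@Q0 runs 1, rem=0, completes. Q0=[P5] Q1=[P1,P2,P3] Q2=[]
t=25-26: P5@Q0 runs 1, rem=1, I/O yield, promote→Q0. Q0=[P5] Q1=[P1,P2,P3] Q2=[]
t=26-27: P5@Q0 runs 1, rem=0, completes. Q0=[] Q1=[P1,P2,P3] Q2=[]
t=27-31: P1@Q1 runs 4, rem=7, quantum used, demote→Q2. Q0=[] Q1=[P2,P3] Q2=[P1]
t=31-35: P2@Q1 runs 4, rem=4, quantum used, demote→Q2. Q0=[] Q1=[P3] Q2=[P1,P2]
t=35-39: P3@Q1 runs 4, rem=5, quantum used, demote→Q2. Q0=[] Q1=[] Q2=[P1,P2,P3]
t=39-46: P1@Q2 runs 7, rem=0, completes. Q0=[] Q1=[] Q2=[P2,P3]
t=46-50: P2@Q2 runs 4, rem=0, completes. Q0=[] Q1=[] Q2=[P3]
t=50-55: P3@Q2 runs 5, rem=0, completes. Q0=[] Q1=[] Q2=[]

Answer: P4,P5,P1,P2,P3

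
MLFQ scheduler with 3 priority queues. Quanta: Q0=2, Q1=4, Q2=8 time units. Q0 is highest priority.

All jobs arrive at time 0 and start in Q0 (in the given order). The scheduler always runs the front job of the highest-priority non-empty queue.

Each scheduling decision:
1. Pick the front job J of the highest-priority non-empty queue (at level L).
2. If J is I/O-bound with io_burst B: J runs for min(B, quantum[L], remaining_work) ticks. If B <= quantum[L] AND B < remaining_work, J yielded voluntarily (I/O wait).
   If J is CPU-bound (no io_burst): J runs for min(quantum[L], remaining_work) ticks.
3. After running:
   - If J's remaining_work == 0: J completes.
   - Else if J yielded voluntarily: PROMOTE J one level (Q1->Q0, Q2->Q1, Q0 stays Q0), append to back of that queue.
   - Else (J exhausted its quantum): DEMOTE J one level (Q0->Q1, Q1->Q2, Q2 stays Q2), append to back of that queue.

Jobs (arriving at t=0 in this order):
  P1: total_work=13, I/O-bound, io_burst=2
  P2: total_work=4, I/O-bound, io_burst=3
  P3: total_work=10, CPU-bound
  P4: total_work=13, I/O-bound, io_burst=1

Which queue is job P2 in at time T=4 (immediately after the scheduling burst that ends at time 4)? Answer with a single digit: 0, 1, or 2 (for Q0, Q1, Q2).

Answer: 1

Derivation:
t=0-2: P1@Q0 runs 2, rem=11, I/O yield, promote→Q0. Q0=[P2,P3,P4,P1] Q1=[] Q2=[]
t=2-4: P2@Q0 runs 2, rem=2, quantum used, demote→Q1. Q0=[P3,P4,P1] Q1=[P2] Q2=[]
t=4-6: P3@Q0 runs 2, rem=8, quantum used, demote→Q1. Q0=[P4,P1] Q1=[P2,P3] Q2=[]
t=6-7: P4@Q0 runs 1, rem=12, I/O yield, promote→Q0. Q0=[P1,P4] Q1=[P2,P3] Q2=[]
t=7-9: P1@Q0 runs 2, rem=9, I/O yield, promote→Q0. Q0=[P4,P1] Q1=[P2,P3] Q2=[]
t=9-10: P4@Q0 runs 1, rem=11, I/O yield, promote→Q0. Q0=[P1,P4] Q1=[P2,P3] Q2=[]
t=10-12: P1@Q0 runs 2, rem=7, I/O yield, promote→Q0. Q0=[P4,P1] Q1=[P2,P3] Q2=[]
t=12-13: P4@Q0 runs 1, rem=10, I/O yield, promote→Q0. Q0=[P1,P4] Q1=[P2,P3] Q2=[]
t=13-15: P1@Q0 runs 2, rem=5, I/O yield, promote→Q0. Q0=[P4,P1] Q1=[P2,P3] Q2=[]
t=15-16: P4@Q0 runs 1, rem=9, I/O yield, promote→Q0. Q0=[P1,P4] Q1=[P2,P3] Q2=[]
t=16-18: P1@Q0 runs 2, rem=3, I/O yield, promote→Q0. Q0=[P4,P1] Q1=[P2,P3] Q2=[]
t=18-19: P4@Q0 runs 1, rem=8, I/O yield, promote→Q0. Q0=[P1,P4] Q1=[P2,P3] Q2=[]
t=19-21: P1@Q0 runs 2, rem=1, I/O yield, promote→Q0. Q0=[P4,P1] Q1=[P2,P3] Q2=[]
t=21-22: P4@Q0 runs 1, rem=7, I/O yield, promote→Q0. Q0=[P1,P4] Q1=[P2,P3] Q2=[]
t=22-23: P1@Q0 runs 1, rem=0, completes. Q0=[P4] Q1=[P2,P3] Q2=[]
t=23-24: P4@Q0 runs 1, rem=6, I/O yield, promote→Q0. Q0=[P4] Q1=[P2,P3] Q2=[]
t=24-25: P4@Q0 runs 1, rem=5, I/O yield, promote→Q0. Q0=[P4] Q1=[P2,P3] Q2=[]
t=25-26: P4@Q0 runs 1, rem=4, I/O yield, promote→Q0. Q0=[P4] Q1=[P2,P3] Q2=[]
t=26-27: P4@Q0 runs 1, rem=3, I/O yield, promote→Q0. Q0=[P4] Q1=[P2,P3] Q2=[]
t=27-28: P4@Q0 runs 1, rem=2, I/O yield, promote→Q0. Q0=[P4] Q1=[P2,P3] Q2=[]
t=28-29: P4@Q0 runs 1, rem=1, I/O yield, promote→Q0. Q0=[P4] Q1=[P2,P3] Q2=[]
t=29-30: P4@Q0 runs 1, rem=0, completes. Q0=[] Q1=[P2,P3] Q2=[]
t=30-32: P2@Q1 runs 2, rem=0, completes. Q0=[] Q1=[P3] Q2=[]
t=32-36: P3@Q1 runs 4, rem=4, quantum used, demote→Q2. Q0=[] Q1=[] Q2=[P3]
t=36-40: P3@Q2 runs 4, rem=0, completes. Q0=[] Q1=[] Q2=[]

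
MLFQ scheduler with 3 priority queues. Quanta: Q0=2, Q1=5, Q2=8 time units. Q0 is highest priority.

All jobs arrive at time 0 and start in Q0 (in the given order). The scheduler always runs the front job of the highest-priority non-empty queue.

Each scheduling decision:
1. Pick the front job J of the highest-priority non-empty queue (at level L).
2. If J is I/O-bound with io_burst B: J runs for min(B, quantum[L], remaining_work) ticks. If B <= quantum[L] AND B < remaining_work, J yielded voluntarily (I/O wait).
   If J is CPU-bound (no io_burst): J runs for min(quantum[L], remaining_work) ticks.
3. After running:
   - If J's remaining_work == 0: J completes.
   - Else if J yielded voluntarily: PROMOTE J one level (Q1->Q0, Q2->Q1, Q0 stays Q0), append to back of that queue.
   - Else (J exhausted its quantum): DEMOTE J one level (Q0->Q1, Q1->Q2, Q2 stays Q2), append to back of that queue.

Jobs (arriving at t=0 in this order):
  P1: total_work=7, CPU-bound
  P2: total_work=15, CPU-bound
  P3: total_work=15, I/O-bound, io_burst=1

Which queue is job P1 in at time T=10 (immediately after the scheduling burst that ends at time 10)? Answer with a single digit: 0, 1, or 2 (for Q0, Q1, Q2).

Answer: 1

Derivation:
t=0-2: P1@Q0 runs 2, rem=5, quantum used, demote→Q1. Q0=[P2,P3] Q1=[P1] Q2=[]
t=2-4: P2@Q0 runs 2, rem=13, quantum used, demote→Q1. Q0=[P3] Q1=[P1,P2] Q2=[]
t=4-5: P3@Q0 runs 1, rem=14, I/O yield, promote→Q0. Q0=[P3] Q1=[P1,P2] Q2=[]
t=5-6: P3@Q0 runs 1, rem=13, I/O yield, promote→Q0. Q0=[P3] Q1=[P1,P2] Q2=[]
t=6-7: P3@Q0 runs 1, rem=12, I/O yield, promote→Q0. Q0=[P3] Q1=[P1,P2] Q2=[]
t=7-8: P3@Q0 runs 1, rem=11, I/O yield, promote→Q0. Q0=[P3] Q1=[P1,P2] Q2=[]
t=8-9: P3@Q0 runs 1, rem=10, I/O yield, promote→Q0. Q0=[P3] Q1=[P1,P2] Q2=[]
t=9-10: P3@Q0 runs 1, rem=9, I/O yield, promote→Q0. Q0=[P3] Q1=[P1,P2] Q2=[]
t=10-11: P3@Q0 runs 1, rem=8, I/O yield, promote→Q0. Q0=[P3] Q1=[P1,P2] Q2=[]
t=11-12: P3@Q0 runs 1, rem=7, I/O yield, promote→Q0. Q0=[P3] Q1=[P1,P2] Q2=[]
t=12-13: P3@Q0 runs 1, rem=6, I/O yield, promote→Q0. Q0=[P3] Q1=[P1,P2] Q2=[]
t=13-14: P3@Q0 runs 1, rem=5, I/O yield, promote→Q0. Q0=[P3] Q1=[P1,P2] Q2=[]
t=14-15: P3@Q0 runs 1, rem=4, I/O yield, promote→Q0. Q0=[P3] Q1=[P1,P2] Q2=[]
t=15-16: P3@Q0 runs 1, rem=3, I/O yield, promote→Q0. Q0=[P3] Q1=[P1,P2] Q2=[]
t=16-17: P3@Q0 runs 1, rem=2, I/O yield, promote→Q0. Q0=[P3] Q1=[P1,P2] Q2=[]
t=17-18: P3@Q0 runs 1, rem=1, I/O yield, promote→Q0. Q0=[P3] Q1=[P1,P2] Q2=[]
t=18-19: P3@Q0 runs 1, rem=0, completes. Q0=[] Q1=[P1,P2] Q2=[]
t=19-24: P1@Q1 runs 5, rem=0, completes. Q0=[] Q1=[P2] Q2=[]
t=24-29: P2@Q1 runs 5, rem=8, quantum used, demote→Q2. Q0=[] Q1=[] Q2=[P2]
t=29-37: P2@Q2 runs 8, rem=0, completes. Q0=[] Q1=[] Q2=[]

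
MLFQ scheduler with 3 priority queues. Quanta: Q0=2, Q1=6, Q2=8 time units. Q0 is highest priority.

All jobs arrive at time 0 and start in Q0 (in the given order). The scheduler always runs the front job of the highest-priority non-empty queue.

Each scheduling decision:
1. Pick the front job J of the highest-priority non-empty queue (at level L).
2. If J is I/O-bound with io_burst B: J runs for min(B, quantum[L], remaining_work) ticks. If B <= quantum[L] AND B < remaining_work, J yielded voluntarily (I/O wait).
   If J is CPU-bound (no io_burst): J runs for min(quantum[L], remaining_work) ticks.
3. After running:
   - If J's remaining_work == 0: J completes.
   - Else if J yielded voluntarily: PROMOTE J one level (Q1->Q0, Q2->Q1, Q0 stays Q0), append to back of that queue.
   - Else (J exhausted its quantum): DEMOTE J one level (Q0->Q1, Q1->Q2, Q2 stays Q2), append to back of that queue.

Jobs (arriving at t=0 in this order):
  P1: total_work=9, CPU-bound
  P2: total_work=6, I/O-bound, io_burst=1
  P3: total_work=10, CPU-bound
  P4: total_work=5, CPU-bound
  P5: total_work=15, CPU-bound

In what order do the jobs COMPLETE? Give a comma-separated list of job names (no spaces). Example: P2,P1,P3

Answer: P2,P4,P1,P3,P5

Derivation:
t=0-2: P1@Q0 runs 2, rem=7, quantum used, demote→Q1. Q0=[P2,P3,P4,P5] Q1=[P1] Q2=[]
t=2-3: P2@Q0 runs 1, rem=5, I/O yield, promote→Q0. Q0=[P3,P4,P5,P2] Q1=[P1] Q2=[]
t=3-5: P3@Q0 runs 2, rem=8, quantum used, demote→Q1. Q0=[P4,P5,P2] Q1=[P1,P3] Q2=[]
t=5-7: P4@Q0 runs 2, rem=3, quantum used, demote→Q1. Q0=[P5,P2] Q1=[P1,P3,P4] Q2=[]
t=7-9: P5@Q0 runs 2, rem=13, quantum used, demote→Q1. Q0=[P2] Q1=[P1,P3,P4,P5] Q2=[]
t=9-10: P2@Q0 runs 1, rem=4, I/O yield, promote→Q0. Q0=[P2] Q1=[P1,P3,P4,P5] Q2=[]
t=10-11: P2@Q0 runs 1, rem=3, I/O yield, promote→Q0. Q0=[P2] Q1=[P1,P3,P4,P5] Q2=[]
t=11-12: P2@Q0 runs 1, rem=2, I/O yield, promote→Q0. Q0=[P2] Q1=[P1,P3,P4,P5] Q2=[]
t=12-13: P2@Q0 runs 1, rem=1, I/O yield, promote→Q0. Q0=[P2] Q1=[P1,P3,P4,P5] Q2=[]
t=13-14: P2@Q0 runs 1, rem=0, completes. Q0=[] Q1=[P1,P3,P4,P5] Q2=[]
t=14-20: P1@Q1 runs 6, rem=1, quantum used, demote→Q2. Q0=[] Q1=[P3,P4,P5] Q2=[P1]
t=20-26: P3@Q1 runs 6, rem=2, quantum used, demote→Q2. Q0=[] Q1=[P4,P5] Q2=[P1,P3]
t=26-29: P4@Q1 runs 3, rem=0, completes. Q0=[] Q1=[P5] Q2=[P1,P3]
t=29-35: P5@Q1 runs 6, rem=7, quantum used, demote→Q2. Q0=[] Q1=[] Q2=[P1,P3,P5]
t=35-36: P1@Q2 runs 1, rem=0, completes. Q0=[] Q1=[] Q2=[P3,P5]
t=36-38: P3@Q2 runs 2, rem=0, completes. Q0=[] Q1=[] Q2=[P5]
t=38-45: P5@Q2 runs 7, rem=0, completes. Q0=[] Q1=[] Q2=[]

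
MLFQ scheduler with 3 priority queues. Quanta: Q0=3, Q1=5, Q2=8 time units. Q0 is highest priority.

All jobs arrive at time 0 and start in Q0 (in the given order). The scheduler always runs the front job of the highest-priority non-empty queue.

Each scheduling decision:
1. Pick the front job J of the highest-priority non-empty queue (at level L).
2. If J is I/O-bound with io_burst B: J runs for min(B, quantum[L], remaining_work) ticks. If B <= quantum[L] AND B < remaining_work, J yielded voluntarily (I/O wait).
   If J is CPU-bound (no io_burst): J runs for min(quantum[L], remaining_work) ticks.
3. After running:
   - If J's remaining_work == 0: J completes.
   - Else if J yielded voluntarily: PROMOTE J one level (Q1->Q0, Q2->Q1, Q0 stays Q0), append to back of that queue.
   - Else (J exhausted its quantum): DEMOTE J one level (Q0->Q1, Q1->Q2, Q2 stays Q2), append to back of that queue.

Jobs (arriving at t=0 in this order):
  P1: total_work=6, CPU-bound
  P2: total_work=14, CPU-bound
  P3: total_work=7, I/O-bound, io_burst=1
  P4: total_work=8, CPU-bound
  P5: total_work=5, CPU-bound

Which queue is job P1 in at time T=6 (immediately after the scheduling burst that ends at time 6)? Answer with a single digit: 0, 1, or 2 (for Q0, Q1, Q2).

Answer: 1

Derivation:
t=0-3: P1@Q0 runs 3, rem=3, quantum used, demote→Q1. Q0=[P2,P3,P4,P5] Q1=[P1] Q2=[]
t=3-6: P2@Q0 runs 3, rem=11, quantum used, demote→Q1. Q0=[P3,P4,P5] Q1=[P1,P2] Q2=[]
t=6-7: P3@Q0 runs 1, rem=6, I/O yield, promote→Q0. Q0=[P4,P5,P3] Q1=[P1,P2] Q2=[]
t=7-10: P4@Q0 runs 3, rem=5, quantum used, demote→Q1. Q0=[P5,P3] Q1=[P1,P2,P4] Q2=[]
t=10-13: P5@Q0 runs 3, rem=2, quantum used, demote→Q1. Q0=[P3] Q1=[P1,P2,P4,P5] Q2=[]
t=13-14: P3@Q0 runs 1, rem=5, I/O yield, promote→Q0. Q0=[P3] Q1=[P1,P2,P4,P5] Q2=[]
t=14-15: P3@Q0 runs 1, rem=4, I/O yield, promote→Q0. Q0=[P3] Q1=[P1,P2,P4,P5] Q2=[]
t=15-16: P3@Q0 runs 1, rem=3, I/O yield, promote→Q0. Q0=[P3] Q1=[P1,P2,P4,P5] Q2=[]
t=16-17: P3@Q0 runs 1, rem=2, I/O yield, promote→Q0. Q0=[P3] Q1=[P1,P2,P4,P5] Q2=[]
t=17-18: P3@Q0 runs 1, rem=1, I/O yield, promote→Q0. Q0=[P3] Q1=[P1,P2,P4,P5] Q2=[]
t=18-19: P3@Q0 runs 1, rem=0, completes. Q0=[] Q1=[P1,P2,P4,P5] Q2=[]
t=19-22: P1@Q1 runs 3, rem=0, completes. Q0=[] Q1=[P2,P4,P5] Q2=[]
t=22-27: P2@Q1 runs 5, rem=6, quantum used, demote→Q2. Q0=[] Q1=[P4,P5] Q2=[P2]
t=27-32: P4@Q1 runs 5, rem=0, completes. Q0=[] Q1=[P5] Q2=[P2]
t=32-34: P5@Q1 runs 2, rem=0, completes. Q0=[] Q1=[] Q2=[P2]
t=34-40: P2@Q2 runs 6, rem=0, completes. Q0=[] Q1=[] Q2=[]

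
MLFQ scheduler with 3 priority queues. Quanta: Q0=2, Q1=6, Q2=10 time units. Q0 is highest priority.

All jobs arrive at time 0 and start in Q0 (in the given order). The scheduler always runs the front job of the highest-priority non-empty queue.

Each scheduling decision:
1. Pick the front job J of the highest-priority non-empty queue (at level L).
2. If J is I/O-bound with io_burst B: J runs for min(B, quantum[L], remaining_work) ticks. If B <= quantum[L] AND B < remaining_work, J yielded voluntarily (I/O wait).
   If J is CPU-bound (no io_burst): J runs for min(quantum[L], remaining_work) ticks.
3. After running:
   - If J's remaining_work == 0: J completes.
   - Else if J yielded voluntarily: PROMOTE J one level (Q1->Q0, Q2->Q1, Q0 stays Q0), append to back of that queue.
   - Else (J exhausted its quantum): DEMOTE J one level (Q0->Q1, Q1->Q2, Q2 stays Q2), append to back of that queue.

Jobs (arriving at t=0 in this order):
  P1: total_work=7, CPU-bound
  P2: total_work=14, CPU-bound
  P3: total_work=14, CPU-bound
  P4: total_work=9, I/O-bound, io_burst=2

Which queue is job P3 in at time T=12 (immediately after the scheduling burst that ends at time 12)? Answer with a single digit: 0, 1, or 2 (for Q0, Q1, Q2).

Answer: 1

Derivation:
t=0-2: P1@Q0 runs 2, rem=5, quantum used, demote→Q1. Q0=[P2,P3,P4] Q1=[P1] Q2=[]
t=2-4: P2@Q0 runs 2, rem=12, quantum used, demote→Q1. Q0=[P3,P4] Q1=[P1,P2] Q2=[]
t=4-6: P3@Q0 runs 2, rem=12, quantum used, demote→Q1. Q0=[P4] Q1=[P1,P2,P3] Q2=[]
t=6-8: P4@Q0 runs 2, rem=7, I/O yield, promote→Q0. Q0=[P4] Q1=[P1,P2,P3] Q2=[]
t=8-10: P4@Q0 runs 2, rem=5, I/O yield, promote→Q0. Q0=[P4] Q1=[P1,P2,P3] Q2=[]
t=10-12: P4@Q0 runs 2, rem=3, I/O yield, promote→Q0. Q0=[P4] Q1=[P1,P2,P3] Q2=[]
t=12-14: P4@Q0 runs 2, rem=1, I/O yield, promote→Q0. Q0=[P4] Q1=[P1,P2,P3] Q2=[]
t=14-15: P4@Q0 runs 1, rem=0, completes. Q0=[] Q1=[P1,P2,P3] Q2=[]
t=15-20: P1@Q1 runs 5, rem=0, completes. Q0=[] Q1=[P2,P3] Q2=[]
t=20-26: P2@Q1 runs 6, rem=6, quantum used, demote→Q2. Q0=[] Q1=[P3] Q2=[P2]
t=26-32: P3@Q1 runs 6, rem=6, quantum used, demote→Q2. Q0=[] Q1=[] Q2=[P2,P3]
t=32-38: P2@Q2 runs 6, rem=0, completes. Q0=[] Q1=[] Q2=[P3]
t=38-44: P3@Q2 runs 6, rem=0, completes. Q0=[] Q1=[] Q2=[]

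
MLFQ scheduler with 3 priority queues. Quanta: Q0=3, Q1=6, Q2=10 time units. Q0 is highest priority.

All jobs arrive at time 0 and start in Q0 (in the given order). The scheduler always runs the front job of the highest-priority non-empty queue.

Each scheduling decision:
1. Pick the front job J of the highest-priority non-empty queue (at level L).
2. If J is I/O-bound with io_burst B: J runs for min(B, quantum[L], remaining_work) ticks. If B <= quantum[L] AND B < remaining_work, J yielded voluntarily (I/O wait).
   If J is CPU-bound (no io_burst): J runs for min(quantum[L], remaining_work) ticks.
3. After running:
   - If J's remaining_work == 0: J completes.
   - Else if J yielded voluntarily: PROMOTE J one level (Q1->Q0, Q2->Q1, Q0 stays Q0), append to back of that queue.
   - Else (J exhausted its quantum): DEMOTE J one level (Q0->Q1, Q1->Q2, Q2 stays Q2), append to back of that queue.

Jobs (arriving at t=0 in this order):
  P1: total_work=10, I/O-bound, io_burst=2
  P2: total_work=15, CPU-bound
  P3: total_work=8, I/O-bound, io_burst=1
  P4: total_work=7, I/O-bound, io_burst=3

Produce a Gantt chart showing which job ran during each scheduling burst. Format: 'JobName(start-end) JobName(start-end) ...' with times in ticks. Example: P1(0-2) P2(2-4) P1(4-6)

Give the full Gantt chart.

t=0-2: P1@Q0 runs 2, rem=8, I/O yield, promote→Q0. Q0=[P2,P3,P4,P1] Q1=[] Q2=[]
t=2-5: P2@Q0 runs 3, rem=12, quantum used, demote→Q1. Q0=[P3,P4,P1] Q1=[P2] Q2=[]
t=5-6: P3@Q0 runs 1, rem=7, I/O yield, promote→Q0. Q0=[P4,P1,P3] Q1=[P2] Q2=[]
t=6-9: P4@Q0 runs 3, rem=4, I/O yield, promote→Q0. Q0=[P1,P3,P4] Q1=[P2] Q2=[]
t=9-11: P1@Q0 runs 2, rem=6, I/O yield, promote→Q0. Q0=[P3,P4,P1] Q1=[P2] Q2=[]
t=11-12: P3@Q0 runs 1, rem=6, I/O yield, promote→Q0. Q0=[P4,P1,P3] Q1=[P2] Q2=[]
t=12-15: P4@Q0 runs 3, rem=1, I/O yield, promote→Q0. Q0=[P1,P3,P4] Q1=[P2] Q2=[]
t=15-17: P1@Q0 runs 2, rem=4, I/O yield, promote→Q0. Q0=[P3,P4,P1] Q1=[P2] Q2=[]
t=17-18: P3@Q0 runs 1, rem=5, I/O yield, promote→Q0. Q0=[P4,P1,P3] Q1=[P2] Q2=[]
t=18-19: P4@Q0 runs 1, rem=0, completes. Q0=[P1,P3] Q1=[P2] Q2=[]
t=19-21: P1@Q0 runs 2, rem=2, I/O yield, promote→Q0. Q0=[P3,P1] Q1=[P2] Q2=[]
t=21-22: P3@Q0 runs 1, rem=4, I/O yield, promote→Q0. Q0=[P1,P3] Q1=[P2] Q2=[]
t=22-24: P1@Q0 runs 2, rem=0, completes. Q0=[P3] Q1=[P2] Q2=[]
t=24-25: P3@Q0 runs 1, rem=3, I/O yield, promote→Q0. Q0=[P3] Q1=[P2] Q2=[]
t=25-26: P3@Q0 runs 1, rem=2, I/O yield, promote→Q0. Q0=[P3] Q1=[P2] Q2=[]
t=26-27: P3@Q0 runs 1, rem=1, I/O yield, promote→Q0. Q0=[P3] Q1=[P2] Q2=[]
t=27-28: P3@Q0 runs 1, rem=0, completes. Q0=[] Q1=[P2] Q2=[]
t=28-34: P2@Q1 runs 6, rem=6, quantum used, demote→Q2. Q0=[] Q1=[] Q2=[P2]
t=34-40: P2@Q2 runs 6, rem=0, completes. Q0=[] Q1=[] Q2=[]

Answer: P1(0-2) P2(2-5) P3(5-6) P4(6-9) P1(9-11) P3(11-12) P4(12-15) P1(15-17) P3(17-18) P4(18-19) P1(19-21) P3(21-22) P1(22-24) P3(24-25) P3(25-26) P3(26-27) P3(27-28) P2(28-34) P2(34-40)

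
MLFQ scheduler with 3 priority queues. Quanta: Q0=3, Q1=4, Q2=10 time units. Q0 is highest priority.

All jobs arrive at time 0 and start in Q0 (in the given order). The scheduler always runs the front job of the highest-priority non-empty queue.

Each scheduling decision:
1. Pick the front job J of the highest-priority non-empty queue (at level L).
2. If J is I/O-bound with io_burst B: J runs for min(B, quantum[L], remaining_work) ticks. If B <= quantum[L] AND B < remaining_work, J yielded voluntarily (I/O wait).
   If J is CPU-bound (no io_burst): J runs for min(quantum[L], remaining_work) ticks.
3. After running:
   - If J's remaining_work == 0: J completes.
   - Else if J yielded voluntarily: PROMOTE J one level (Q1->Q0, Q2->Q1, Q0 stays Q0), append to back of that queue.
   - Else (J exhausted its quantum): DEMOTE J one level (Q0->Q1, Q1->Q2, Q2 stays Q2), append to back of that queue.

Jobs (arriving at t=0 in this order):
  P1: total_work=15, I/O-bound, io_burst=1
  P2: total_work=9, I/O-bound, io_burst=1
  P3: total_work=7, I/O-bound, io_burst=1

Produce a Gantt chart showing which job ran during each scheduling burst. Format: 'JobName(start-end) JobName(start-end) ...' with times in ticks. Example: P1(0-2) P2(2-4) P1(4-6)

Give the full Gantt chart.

Answer: P1(0-1) P2(1-2) P3(2-3) P1(3-4) P2(4-5) P3(5-6) P1(6-7) P2(7-8) P3(8-9) P1(9-10) P2(10-11) P3(11-12) P1(12-13) P2(13-14) P3(14-15) P1(15-16) P2(16-17) P3(17-18) P1(18-19) P2(19-20) P3(20-21) P1(21-22) P2(22-23) P1(23-24) P2(24-25) P1(25-26) P1(26-27) P1(27-28) P1(28-29) P1(29-30) P1(30-31)

Derivation:
t=0-1: P1@Q0 runs 1, rem=14, I/O yield, promote→Q0. Q0=[P2,P3,P1] Q1=[] Q2=[]
t=1-2: P2@Q0 runs 1, rem=8, I/O yield, promote→Q0. Q0=[P3,P1,P2] Q1=[] Q2=[]
t=2-3: P3@Q0 runs 1, rem=6, I/O yield, promote→Q0. Q0=[P1,P2,P3] Q1=[] Q2=[]
t=3-4: P1@Q0 runs 1, rem=13, I/O yield, promote→Q0. Q0=[P2,P3,P1] Q1=[] Q2=[]
t=4-5: P2@Q0 runs 1, rem=7, I/O yield, promote→Q0. Q0=[P3,P1,P2] Q1=[] Q2=[]
t=5-6: P3@Q0 runs 1, rem=5, I/O yield, promote→Q0. Q0=[P1,P2,P3] Q1=[] Q2=[]
t=6-7: P1@Q0 runs 1, rem=12, I/O yield, promote→Q0. Q0=[P2,P3,P1] Q1=[] Q2=[]
t=7-8: P2@Q0 runs 1, rem=6, I/O yield, promote→Q0. Q0=[P3,P1,P2] Q1=[] Q2=[]
t=8-9: P3@Q0 runs 1, rem=4, I/O yield, promote→Q0. Q0=[P1,P2,P3] Q1=[] Q2=[]
t=9-10: P1@Q0 runs 1, rem=11, I/O yield, promote→Q0. Q0=[P2,P3,P1] Q1=[] Q2=[]
t=10-11: P2@Q0 runs 1, rem=5, I/O yield, promote→Q0. Q0=[P3,P1,P2] Q1=[] Q2=[]
t=11-12: P3@Q0 runs 1, rem=3, I/O yield, promote→Q0. Q0=[P1,P2,P3] Q1=[] Q2=[]
t=12-13: P1@Q0 runs 1, rem=10, I/O yield, promote→Q0. Q0=[P2,P3,P1] Q1=[] Q2=[]
t=13-14: P2@Q0 runs 1, rem=4, I/O yield, promote→Q0. Q0=[P3,P1,P2] Q1=[] Q2=[]
t=14-15: P3@Q0 runs 1, rem=2, I/O yield, promote→Q0. Q0=[P1,P2,P3] Q1=[] Q2=[]
t=15-16: P1@Q0 runs 1, rem=9, I/O yield, promote→Q0. Q0=[P2,P3,P1] Q1=[] Q2=[]
t=16-17: P2@Q0 runs 1, rem=3, I/O yield, promote→Q0. Q0=[P3,P1,P2] Q1=[] Q2=[]
t=17-18: P3@Q0 runs 1, rem=1, I/O yield, promote→Q0. Q0=[P1,P2,P3] Q1=[] Q2=[]
t=18-19: P1@Q0 runs 1, rem=8, I/O yield, promote→Q0. Q0=[P2,P3,P1] Q1=[] Q2=[]
t=19-20: P2@Q0 runs 1, rem=2, I/O yield, promote→Q0. Q0=[P3,P1,P2] Q1=[] Q2=[]
t=20-21: P3@Q0 runs 1, rem=0, completes. Q0=[P1,P2] Q1=[] Q2=[]
t=21-22: P1@Q0 runs 1, rem=7, I/O yield, promote→Q0. Q0=[P2,P1] Q1=[] Q2=[]
t=22-23: P2@Q0 runs 1, rem=1, I/O yield, promote→Q0. Q0=[P1,P2] Q1=[] Q2=[]
t=23-24: P1@Q0 runs 1, rem=6, I/O yield, promote→Q0. Q0=[P2,P1] Q1=[] Q2=[]
t=24-25: P2@Q0 runs 1, rem=0, completes. Q0=[P1] Q1=[] Q2=[]
t=25-26: P1@Q0 runs 1, rem=5, I/O yield, promote→Q0. Q0=[P1] Q1=[] Q2=[]
t=26-27: P1@Q0 runs 1, rem=4, I/O yield, promote→Q0. Q0=[P1] Q1=[] Q2=[]
t=27-28: P1@Q0 runs 1, rem=3, I/O yield, promote→Q0. Q0=[P1] Q1=[] Q2=[]
t=28-29: P1@Q0 runs 1, rem=2, I/O yield, promote→Q0. Q0=[P1] Q1=[] Q2=[]
t=29-30: P1@Q0 runs 1, rem=1, I/O yield, promote→Q0. Q0=[P1] Q1=[] Q2=[]
t=30-31: P1@Q0 runs 1, rem=0, completes. Q0=[] Q1=[] Q2=[]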